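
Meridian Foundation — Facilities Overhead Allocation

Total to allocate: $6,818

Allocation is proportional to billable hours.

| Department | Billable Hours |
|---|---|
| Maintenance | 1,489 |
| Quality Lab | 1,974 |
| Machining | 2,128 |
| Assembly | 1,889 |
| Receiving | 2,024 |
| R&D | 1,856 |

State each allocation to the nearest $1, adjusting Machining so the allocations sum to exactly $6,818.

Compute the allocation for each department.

Sum of billable hours: 11,360.
Pro-rata amounts: Maintenance 1,489/11,360 × $6,818 = 893.66; Quality Lab 1,974/11,360 × $6,818 = 1,184.75; Machining 2,128/11,360 × $6,818 = 1,277.17; Assembly 1,889/11,360 × $6,818 = 1,133.73; Receiving 2,024/11,360 × $6,818 = 1,214.76; R&D 1,856/11,360 × $6,818 = 1,113.93.
Rounded to nearest $1: Maintenance $894; Quality Lab $1,185; Machining $1,277; Assembly $1,134; Receiving $1,215; R&D $1,114. Sum = $6,819.
Difference $6,818 − $6,819 = −$1 applied to Machining: Machining becomes $1,276.

Maintenance: $894; Quality Lab: $1,185; Machining: $1,276; Assembly: $1,134; Receiving: $1,215; R&D: $1,114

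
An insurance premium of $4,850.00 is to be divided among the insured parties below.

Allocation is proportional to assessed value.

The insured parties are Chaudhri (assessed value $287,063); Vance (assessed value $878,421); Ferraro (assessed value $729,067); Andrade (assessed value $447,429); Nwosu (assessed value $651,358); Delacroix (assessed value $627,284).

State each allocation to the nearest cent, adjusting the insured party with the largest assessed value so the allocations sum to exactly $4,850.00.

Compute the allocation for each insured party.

Sum of assessed value: 287,063 + 878,421 + 729,067 + 447,429 + 651,358 + 627,284 = 3,620,622.
Unrounded shares: Chaudhri 384.5349; Vance 1,176.6878; Ferraro 976.6209; Andrade 599.3530; Nwosu 872.5259; Delacroix 840.2776.
After rounding (cent): Chaudhri $384.53; Vance $1,176.69; Ferraro $976.62; Andrade $599.35; Nwosu $872.53; Delacroix $840.28. Sum = $4,850.00.
No rounding difference to absorb.

Chaudhri: $384.53 | Vance: $1,176.69 | Ferraro: $976.62 | Andrade: $599.35 | Nwosu: $872.53 | Delacroix: $840.28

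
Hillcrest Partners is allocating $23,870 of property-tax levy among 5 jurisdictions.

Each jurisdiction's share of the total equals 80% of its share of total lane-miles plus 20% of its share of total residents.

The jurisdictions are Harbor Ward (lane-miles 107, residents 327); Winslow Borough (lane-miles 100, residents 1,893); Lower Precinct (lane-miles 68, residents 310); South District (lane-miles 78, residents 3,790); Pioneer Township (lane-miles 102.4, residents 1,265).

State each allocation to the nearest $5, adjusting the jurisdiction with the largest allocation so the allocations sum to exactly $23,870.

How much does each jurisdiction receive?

Harbor Ward: $4,695; Winslow Borough: $5,385; Lower Precinct: $3,045; South District: $5,655; Pioneer Township: $5,090

Lane-miles total 455.4; residents total 7,585.
Blended shares (80% lane-miles + 20% residents): Harbor Ward 0.1966; Winslow Borough 0.2256; Lower Precinct 0.1276; South District 0.2370; Pioneer Township 0.2132.
Proportional shares: Harbor Ward 4,692.58; Winslow Borough 5,384.69; Lower Precinct 3,046.52; South District 5,656.15; Pioneer Township 5,090.07.
At nearest $5: Harbor Ward $4,695; Winslow Borough $5,385; Lower Precinct $3,045; South District $5,655; Pioneer Township $5,090. Sum = $23,870.
No rounding difference to absorb.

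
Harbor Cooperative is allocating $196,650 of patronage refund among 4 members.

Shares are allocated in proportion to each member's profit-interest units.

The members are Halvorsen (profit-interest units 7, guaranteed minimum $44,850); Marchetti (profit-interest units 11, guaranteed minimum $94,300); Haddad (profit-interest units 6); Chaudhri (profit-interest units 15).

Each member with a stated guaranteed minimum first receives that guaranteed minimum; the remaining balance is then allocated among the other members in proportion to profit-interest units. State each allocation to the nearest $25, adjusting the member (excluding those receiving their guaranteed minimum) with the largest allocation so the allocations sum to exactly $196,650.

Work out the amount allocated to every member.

Fund the minimums — Halvorsen $44,850; Marchetti $94,300. Residual $57,500.
Residual split over remaining profit-interest units 21: Haddad 16,428.57 → $16,425; Chaudhri 41,071.43 → $41,075.

Halvorsen: $44,850 | Marchetti: $94,300 | Haddad: $16,425 | Chaudhri: $41,075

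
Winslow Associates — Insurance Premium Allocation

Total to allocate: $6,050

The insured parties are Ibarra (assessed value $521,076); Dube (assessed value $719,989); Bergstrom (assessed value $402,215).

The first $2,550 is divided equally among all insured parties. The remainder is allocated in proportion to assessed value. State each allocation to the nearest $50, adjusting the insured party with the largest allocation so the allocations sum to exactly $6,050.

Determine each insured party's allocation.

$2,550 shared equally gives $850 per insured party.
Remainder $3,500 by assessed value (total 1,643,280): Ibarra 1,109.83 → $1,100; Dube 1,533.49 → $1,550; Bergstrom 856.67 → $850.
Totals: Ibarra $850 + $1,100 = $1,950; Dube $850 + $1,550 = $2,400; Bergstrom $850 + $850 = $1,700.

Ibarra: $1,950 | Dube: $2,400 | Bergstrom: $1,700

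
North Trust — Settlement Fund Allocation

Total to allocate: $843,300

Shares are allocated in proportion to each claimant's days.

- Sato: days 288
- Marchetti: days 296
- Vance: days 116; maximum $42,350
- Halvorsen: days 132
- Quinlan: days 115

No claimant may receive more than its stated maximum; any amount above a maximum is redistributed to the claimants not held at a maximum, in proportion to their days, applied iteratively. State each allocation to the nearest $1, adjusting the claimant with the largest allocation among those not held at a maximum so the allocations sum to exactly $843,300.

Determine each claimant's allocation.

Sato: $277,586 | Marchetti: $285,296 | Vance: $42,350 | Halvorsen: $127,227 | Quinlan: $110,841

Total days = 947.
Unconstrained shares: Sato 256,462.94; Marchetti 263,586.91; Vance 103,297.57; Halvorsen 117,545.51; Quinlan 102,407.07.
Capped: Vance ($42,350); balance $800,950 reallocated over remaining days 831.
Remaining shares: Sato 277,585.56 → $277,586; Marchetti 285,296.27 → $285,296; Halvorsen 127,226.71 → $127,227; Quinlan 110,841.46 → $110,841.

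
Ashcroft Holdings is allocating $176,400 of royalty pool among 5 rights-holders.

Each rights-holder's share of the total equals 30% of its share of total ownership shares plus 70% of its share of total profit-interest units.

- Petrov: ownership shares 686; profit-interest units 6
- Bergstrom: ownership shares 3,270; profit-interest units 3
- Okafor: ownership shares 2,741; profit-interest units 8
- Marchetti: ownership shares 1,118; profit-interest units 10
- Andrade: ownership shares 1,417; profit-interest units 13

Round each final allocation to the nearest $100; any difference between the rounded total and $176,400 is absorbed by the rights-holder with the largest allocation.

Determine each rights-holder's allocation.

Petrov: $22,500 | Bergstrom: $28,000 | Okafor: $40,400 | Marchetti: $37,300 | Andrade: $48,200

Ownership shares total 9,232; profit-interest units total 40.
Composite weights (30% ownership shares + 70% profit-interest units): Petrov 0.1273; Bergstrom 0.1588; Okafor 0.2291; Marchetti 0.2113; Andrade 0.2735.
Pro-rata amounts: Petrov 22,454.31; Bergstrom 28,005.41; Okafor 40,408.06; Marchetti 37,278.64; Andrade 48,253.58.
After rounding ($100): Petrov $22,500; Bergstrom $28,000; Okafor $40,400; Marchetti $37,300; Andrade $48,300. Sum = $176,500.
Difference $176,400 − $176,500 = −$100 applied to largest allocation (Andrade): Andrade becomes $48,200.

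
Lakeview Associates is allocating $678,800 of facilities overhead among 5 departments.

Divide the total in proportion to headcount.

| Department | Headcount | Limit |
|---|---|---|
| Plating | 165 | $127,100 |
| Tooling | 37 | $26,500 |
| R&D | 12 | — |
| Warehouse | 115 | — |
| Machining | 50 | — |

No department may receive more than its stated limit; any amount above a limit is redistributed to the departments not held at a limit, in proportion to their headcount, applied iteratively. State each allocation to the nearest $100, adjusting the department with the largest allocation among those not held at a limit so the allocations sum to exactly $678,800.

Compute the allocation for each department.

Total headcount = 379.
Pro-rata shares before constraints: Plating 295,519.79; Tooling 66,268.07; R&D 21,492.35; Warehouse 205,968.34; Machining 89,551.45.
Cap binds for Plating ($127,100), Tooling ($26,500); remaining pool $525,200 reallocated over remaining headcount 177.
Shares after redistribution: R&D 35,606.78 → $35,600; Warehouse 341,231.64 → $341,200; Machining 148,361.58 → $148,400.

Plating: $127,100 | Tooling: $26,500 | R&D: $35,600 | Warehouse: $341,200 | Machining: $148,400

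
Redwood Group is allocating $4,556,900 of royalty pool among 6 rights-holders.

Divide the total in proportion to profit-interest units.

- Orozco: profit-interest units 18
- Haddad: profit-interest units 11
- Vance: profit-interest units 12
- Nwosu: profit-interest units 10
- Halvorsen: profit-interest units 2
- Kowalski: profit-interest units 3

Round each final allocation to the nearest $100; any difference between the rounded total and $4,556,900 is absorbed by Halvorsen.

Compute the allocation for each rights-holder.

Orozco: $1,464,700 | Haddad: $895,100 | Vance: $976,500 | Nwosu: $813,700 | Halvorsen: $162,800 | Kowalski: $244,100

Sum of profit-interest units: 56.
Pro-rata amounts: Orozco 18/56 × $4,556,900 = 1,464,717.86; Haddad 11/56 × $4,556,900 = 895,105.36; Vance 12/56 × $4,556,900 = 976,478.57; Nwosu 10/56 × $4,556,900 = 813,732.14; Halvorsen 2/56 × $4,556,900 = 162,746.43; Kowalski 3/56 × $4,556,900 = 244,119.64.
At nearest $100: Orozco $1,464,700; Haddad $895,100; Vance $976,500; Nwosu $813,700; Halvorsen $162,700; Kowalski $244,100. Sum = $4,556,800.
Difference $4,556,900 − $4,556,800 = +$100 applied to Halvorsen: Halvorsen becomes $162,800.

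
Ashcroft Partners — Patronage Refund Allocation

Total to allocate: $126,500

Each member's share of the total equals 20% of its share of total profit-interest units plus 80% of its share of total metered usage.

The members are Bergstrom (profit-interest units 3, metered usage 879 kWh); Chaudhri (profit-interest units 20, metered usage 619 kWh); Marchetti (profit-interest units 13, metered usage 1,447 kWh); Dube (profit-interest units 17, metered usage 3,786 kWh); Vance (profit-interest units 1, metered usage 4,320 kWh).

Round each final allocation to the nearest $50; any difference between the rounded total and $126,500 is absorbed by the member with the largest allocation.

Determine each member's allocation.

Bergstrom: $9,450; Chaudhri: $15,050; Marchetti: $19,350; Dube: $42,600; Vance: $40,050

Profit-interest units total 54; metered usage total 11,051.
Composite weights (20% profit-interest units + 80% metered usage): Bergstrom 0.0747; Chaudhri 0.1189; Marchetti 0.1529; Dube 0.3370; Vance 0.3164.
Pro-rata amounts: Bergstrom 9,455.04; Chaudhri 15,038.89; Marchetti 19,341.70; Dube 42,635.27; Vance 40,029.10.
After rounding ($50): Bergstrom $9,450; Chaudhri $15,050; Marchetti $19,350; Dube $42,650; Vance $40,050. Sum = $126,550.
Difference $126,500 − $126,550 = −$50 applied to largest allocation (Dube): Dube becomes $42,600.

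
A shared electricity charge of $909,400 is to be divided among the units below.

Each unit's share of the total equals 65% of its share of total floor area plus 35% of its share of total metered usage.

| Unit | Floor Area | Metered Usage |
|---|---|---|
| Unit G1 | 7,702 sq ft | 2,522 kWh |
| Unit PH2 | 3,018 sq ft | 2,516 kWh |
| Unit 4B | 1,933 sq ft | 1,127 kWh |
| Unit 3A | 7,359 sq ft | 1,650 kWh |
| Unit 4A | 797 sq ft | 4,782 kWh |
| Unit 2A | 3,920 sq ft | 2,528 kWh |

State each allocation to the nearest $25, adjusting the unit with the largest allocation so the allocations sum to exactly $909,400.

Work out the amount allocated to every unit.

Unit G1: $237,200; Unit PH2: $125,075; Unit 4B: $69,925; Unit 3A: $210,625; Unit 4A: $119,675; Unit 2A: $146,900

Floor area total 24,729; metered usage total 15,125.
Blended shares (65% floor area + 35% metered usage): Unit G1 0.2608; Unit PH2 0.1375; Unit 4B 0.0769; Unit 3A 0.2316; Unit 4A 0.1316; Unit 2A 0.1615.
Proportional shares: Unit G1 237,177.75; Unit PH2 125,087.43; Unit 4B 69,922.04; Unit 3A 210,628.51; Unit 4A 119,683.35; Unit 2A 146,900.92.
Rounded to nearest $25: Unit G1 $237,175; Unit PH2 $125,075; Unit 4B $69,925; Unit 3A $210,625; Unit 4A $119,675; Unit 2A $146,900. Sum = $909,375.
Difference $909,400 − $909,375 = +$25 applied to largest allocation (Unit G1): Unit G1 becomes $237,200.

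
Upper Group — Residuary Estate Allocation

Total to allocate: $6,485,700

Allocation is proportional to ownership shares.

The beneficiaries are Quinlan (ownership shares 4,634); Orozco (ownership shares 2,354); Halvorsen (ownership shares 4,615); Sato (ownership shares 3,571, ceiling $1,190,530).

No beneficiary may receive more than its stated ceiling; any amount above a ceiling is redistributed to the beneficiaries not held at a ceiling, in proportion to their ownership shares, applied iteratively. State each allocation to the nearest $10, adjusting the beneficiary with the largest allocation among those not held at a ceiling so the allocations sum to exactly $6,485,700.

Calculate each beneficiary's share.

Quinlan: $2,114,780 | Orozco: $1,074,280 | Halvorsen: $2,106,110 | Sato: $1,190,530

Ownership shares total: 15,174.
Unconstrained shares: Quinlan 1,980,673.11; Orozco 1,006,151.17; Halvorsen 1,972,552.10; Sato 1,526,323.63.
Cap binds for Sato ($1,190,530); remaining pool $5,295,170 reallocated over remaining ownership shares 11,603.
Shares after redistribution: Quinlan 2,114,782.19 → $2,114,780; Orozco 1,074,276.50 → $1,074,280; Halvorsen 2,106,111.31 → $2,106,110.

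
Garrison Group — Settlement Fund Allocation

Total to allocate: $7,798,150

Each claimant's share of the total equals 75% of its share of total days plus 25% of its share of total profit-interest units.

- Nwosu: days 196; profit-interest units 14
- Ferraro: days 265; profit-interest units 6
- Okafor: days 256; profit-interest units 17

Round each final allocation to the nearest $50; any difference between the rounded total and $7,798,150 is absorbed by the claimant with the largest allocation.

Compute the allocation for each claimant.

Nwosu: $2,336,450 | Ferraro: $2,477,750 | Okafor: $2,983,950

Totals — days 717, profit-interest units 37.
Composite weights (75% days + 25% profit-interest units): Nwosu 0.2996; Ferraro 0.3177; Okafor 0.3826.
Proportional shares: Nwosu 2,336,446.73; Ferraro 2,477,762.29; Okafor 2,983,940.98.
Rounded to nearest $50: Nwosu $2,336,450; Ferraro $2,477,750; Okafor $2,983,950. Sum = $7,798,150.
Rounded total matches; no reconciliation needed.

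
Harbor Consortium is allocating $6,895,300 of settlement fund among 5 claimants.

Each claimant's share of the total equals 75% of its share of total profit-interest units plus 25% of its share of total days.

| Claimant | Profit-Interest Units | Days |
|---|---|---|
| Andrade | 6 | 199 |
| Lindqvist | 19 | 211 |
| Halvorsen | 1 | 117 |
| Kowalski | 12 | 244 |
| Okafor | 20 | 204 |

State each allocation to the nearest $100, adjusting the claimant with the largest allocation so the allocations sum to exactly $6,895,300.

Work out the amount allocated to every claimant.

Andrade: $886,800 · Lindqvist: $2,067,200 · Halvorsen: $296,000 · Kowalski: $1,501,400 · Okafor: $2,143,900

Totals — profit-interest units 58, days 975.
Composite weights (75% profit-interest units + 25% days): Andrade 0.1286; Lindqvist 0.2998; Halvorsen 0.0429; Kowalski 0.2177; Okafor 0.3109.
Pro-rata amounts: Andrade 886,817.27; Lindqvist 2,067,157.29; Halvorsen 296,022.36; Kowalski 1,501,358.60; Okafor 2,143,944.47.
After rounding ($100): Andrade $886,800; Lindqvist $2,067,200; Halvorsen $296,000; Kowalski $1,501,400; Okafor $2,143,900. Sum = $6,895,300.
No rounding difference to absorb.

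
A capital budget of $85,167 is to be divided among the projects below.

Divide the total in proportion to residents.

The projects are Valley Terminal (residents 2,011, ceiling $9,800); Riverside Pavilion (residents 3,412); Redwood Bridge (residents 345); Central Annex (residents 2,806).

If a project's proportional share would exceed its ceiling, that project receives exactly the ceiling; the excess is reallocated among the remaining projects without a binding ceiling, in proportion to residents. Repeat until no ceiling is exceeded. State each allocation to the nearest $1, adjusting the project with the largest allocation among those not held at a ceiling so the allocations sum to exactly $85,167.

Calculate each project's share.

Residents total: 8,574.
Unconstrained shares: Valley Terminal 19,975.60; Riverside Pavilion 33,891.98; Redwood Bridge 3,426.94; Central Annex 27,872.48.
Held at cap: Valley Terminal ($9,800); remaining pool $75,367 reallocated over remaining residents 6,563.
Redistributed shares: Riverside Pavilion 39,182.11 → $39,182; Redwood Bridge 3,961.85 → $3,962; Central Annex 32,223.04 → $32,223.

Valley Terminal: $9,800 | Riverside Pavilion: $39,182 | Redwood Bridge: $3,962 | Central Annex: $32,223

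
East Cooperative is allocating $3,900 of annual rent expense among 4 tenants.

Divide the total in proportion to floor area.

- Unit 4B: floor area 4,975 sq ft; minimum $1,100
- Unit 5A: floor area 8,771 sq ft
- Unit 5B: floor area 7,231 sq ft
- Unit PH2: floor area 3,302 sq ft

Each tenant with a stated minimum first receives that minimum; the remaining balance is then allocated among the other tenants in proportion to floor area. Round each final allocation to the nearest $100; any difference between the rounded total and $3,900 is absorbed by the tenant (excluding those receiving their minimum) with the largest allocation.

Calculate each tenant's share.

Guaranteed amounts: Unit 4B $1,100. Balance $2,800.
Balance split over remaining floor area 19,304: Unit 5A 1,272.21 → $1,300; Unit 5B 1,048.84 → $1,000; Unit PH2 478.95 → $500.

Unit 4B: $1,100; Unit 5A: $1,300; Unit 5B: $1,000; Unit PH2: $500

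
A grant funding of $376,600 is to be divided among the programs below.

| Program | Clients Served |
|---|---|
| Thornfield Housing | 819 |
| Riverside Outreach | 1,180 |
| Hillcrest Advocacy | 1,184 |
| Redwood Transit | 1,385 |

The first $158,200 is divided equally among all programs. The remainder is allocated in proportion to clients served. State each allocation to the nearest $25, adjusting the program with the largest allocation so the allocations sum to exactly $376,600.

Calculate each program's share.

First tranche $158,200 split equally: $39,550 each.
Remainder $218,400 by clients served (total 4,568): Thornfield Housing 39,157.09 → $39,150; Riverside Outreach 56,416.81 → $56,425; Hillcrest Advocacy 56,608.06 → $56,600; Redwood Transit 66,218.04 → $66,225.
Totals: Thornfield Housing $39,550 + $39,150 = $78,700; Riverside Outreach $39,550 + $56,425 = $95,975; Hillcrest Advocacy $39,550 + $56,600 = $96,150; Redwood Transit $39,550 + $66,225 = $105,775.

Thornfield Housing: $78,700; Riverside Outreach: $95,975; Hillcrest Advocacy: $96,150; Redwood Transit: $105,775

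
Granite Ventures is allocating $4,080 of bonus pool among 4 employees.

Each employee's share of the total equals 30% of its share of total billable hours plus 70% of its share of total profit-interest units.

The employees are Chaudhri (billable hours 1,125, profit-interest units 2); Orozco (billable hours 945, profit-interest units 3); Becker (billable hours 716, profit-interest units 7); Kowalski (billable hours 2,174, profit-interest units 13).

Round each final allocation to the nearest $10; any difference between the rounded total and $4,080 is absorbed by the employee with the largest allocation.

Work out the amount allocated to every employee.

Billable hours total 4,960; profit-interest units total 25.
Composite weights (30% billable hours + 70% profit-interest units): Chaudhri 0.1240; Orozco 0.1412; Becker 0.2393; Kowalski 0.4955.
Raw shares: Chaudhri 506.10; Orozco 575.92; Becker 976.37; Kowalski 2,021.61.
Rounded to nearest $10: Chaudhri $510; Orozco $580; Becker $980; Kowalski $2,020. Sum = $4,090.
Difference $4,080 − $4,090 = −$10 applied to largest allocation (Kowalski): Kowalski becomes $2,010.

Chaudhri: $510 · Orozco: $580 · Becker: $980 · Kowalski: $2,010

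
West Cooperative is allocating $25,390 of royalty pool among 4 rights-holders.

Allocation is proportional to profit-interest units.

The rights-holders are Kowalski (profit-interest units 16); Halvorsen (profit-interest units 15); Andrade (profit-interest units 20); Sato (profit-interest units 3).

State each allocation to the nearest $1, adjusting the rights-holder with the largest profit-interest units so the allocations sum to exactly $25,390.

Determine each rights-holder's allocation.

Combined profit-interest units = 16 + 15 + 20 + 3 = 54.
Pro-rata amounts: Kowalski 7,522.96; Halvorsen 7,052.78; Andrade 9,403.70; Sato 1,410.56.
Rounded to nearest $1: Kowalski $7,523; Halvorsen $7,053; Andrade $9,404; Sato $1,411. Sum = $25,391.
Difference $25,390 − $25,391 = −$1 applied to largest profit-interest units (Andrade): Andrade becomes $9,403.

Kowalski: $7,523; Halvorsen: $7,053; Andrade: $9,403; Sato: $1,411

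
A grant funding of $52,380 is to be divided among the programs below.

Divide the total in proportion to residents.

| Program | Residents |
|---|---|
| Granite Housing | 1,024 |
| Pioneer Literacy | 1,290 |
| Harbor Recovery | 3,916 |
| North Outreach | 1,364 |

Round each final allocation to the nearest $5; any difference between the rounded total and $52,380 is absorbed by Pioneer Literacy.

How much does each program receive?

Granite Housing: $7,065 · Pioneer Literacy: $8,895 · Harbor Recovery: $27,010 · North Outreach: $9,410

Combined residents = 7,594.
Unrounded shares: Granite Housing 1,024/7,594 × $52,380 = 7,063.09; Pioneer Literacy 1,290/7,594 × $52,380 = 8,897.84; Harbor Recovery 3,916/7,594 × $52,380 = 27,010.81; North Outreach 1,364/7,594 × $52,380 = 9,408.26.
Rounded to nearest $5: Granite Housing $7,065; Pioneer Literacy $8,900; Harbor Recovery $27,010; North Outreach $9,410. Sum = $52,385.
Difference $52,380 − $52,385 = −$5 applied to Pioneer Literacy: Pioneer Literacy becomes $8,895.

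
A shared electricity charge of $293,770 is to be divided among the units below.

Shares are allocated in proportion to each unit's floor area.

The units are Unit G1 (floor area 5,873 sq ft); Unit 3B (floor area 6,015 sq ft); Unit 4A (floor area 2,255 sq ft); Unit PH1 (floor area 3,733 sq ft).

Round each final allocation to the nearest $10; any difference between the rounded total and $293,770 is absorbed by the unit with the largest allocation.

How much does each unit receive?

Unit G1: $96,520 · Unit 3B: $98,840 · Unit 4A: $37,060 · Unit PH1: $61,350

Floor area total: 17,876.
Raw shares: Unit G1 5,873/17,876 × $293,770 = 96,515.51; Unit 3B 6,015/17,876 × $293,770 = 98,849.10; Unit 4A 2,255/17,876 × $293,770 = 37,058.14; Unit PH1 3,733/17,876 × $293,770 = 61,347.25.
At nearest $10: Unit G1 $96,520; Unit 3B $98,850; Unit 4A $37,060; Unit PH1 $61,350. Sum = $293,780.
Difference $293,770 − $293,780 = −$10 applied to largest allocation (Unit 3B): Unit 3B becomes $98,840.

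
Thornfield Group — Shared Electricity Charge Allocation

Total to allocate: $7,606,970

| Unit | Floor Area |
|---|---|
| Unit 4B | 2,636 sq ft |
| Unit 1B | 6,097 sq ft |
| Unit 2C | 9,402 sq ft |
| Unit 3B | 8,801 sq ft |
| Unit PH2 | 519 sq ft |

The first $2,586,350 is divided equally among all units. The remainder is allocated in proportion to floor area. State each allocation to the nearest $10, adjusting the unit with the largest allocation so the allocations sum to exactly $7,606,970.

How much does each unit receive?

$2,586,350 shared equally gives $517,270 per unit.
Remainder $5,020,620 by floor area (total 27,455): Unit 4B 482,038.04 → $482,040; Unit 1B 1,114,941.55 → $1,114,940; Unit 2C 1,719,317.77 → $1,719,320; Unit 3B 1,609,414.56 → $1,609,410; Unit PH2 94,908.10 → $94,910.
Totals: Unit 4B $517,270 + $482,040 = $999,310; Unit 1B $517,270 + $1,114,940 = $1,632,210; Unit 2C $517,270 + $1,719,320 = $2,236,590; Unit 3B $517,270 + $1,609,410 = $2,126,680; Unit PH2 $517,270 + $94,910 = $612,180.

Unit 4B: $999,310; Unit 1B: $1,632,210; Unit 2C: $2,236,590; Unit 3B: $2,126,680; Unit PH2: $612,180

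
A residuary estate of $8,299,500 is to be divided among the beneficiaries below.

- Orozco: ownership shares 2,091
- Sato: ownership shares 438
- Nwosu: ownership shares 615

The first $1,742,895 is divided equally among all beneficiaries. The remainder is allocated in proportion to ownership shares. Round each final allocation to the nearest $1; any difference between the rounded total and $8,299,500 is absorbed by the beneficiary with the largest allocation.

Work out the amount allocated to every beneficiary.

$1,742,895 shared equally gives $580,965 per beneficiary.
Remainder $6,556,605 by ownership shares (total 3,144): Orozco 4,360,642.83 → $4,360,643; Sato 913,420.16 → $913,420; Nwosu 1,282,542.01 → $1,282,542.
Totals: Orozco $580,965 + $4,360,643 = $4,941,608; Sato $580,965 + $913,420 = $1,494,385; Nwosu $580,965 + $1,282,542 = $1,863,507.

Orozco: $4,941,608 · Sato: $1,494,385 · Nwosu: $1,863,507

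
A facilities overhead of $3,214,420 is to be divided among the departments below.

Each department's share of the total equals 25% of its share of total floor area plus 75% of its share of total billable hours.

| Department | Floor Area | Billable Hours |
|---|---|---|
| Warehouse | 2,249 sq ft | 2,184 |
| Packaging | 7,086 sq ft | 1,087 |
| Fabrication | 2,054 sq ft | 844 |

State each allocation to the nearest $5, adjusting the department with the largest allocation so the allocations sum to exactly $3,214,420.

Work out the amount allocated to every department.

Floor area total 11,389; billable hours total 4,115.
Blended shares (25% floor area + 75% billable hours): Warehouse 0.4474; Packaging 0.3537; Fabrication 0.1989.
Proportional shares: Warehouse 1,438,207.70; Packaging 1,136,816.50; Fabrication 639,395.79.
At nearest $5: Warehouse $1,438,210; Packaging $1,136,815; Fabrication $639,395. Sum = $3,214,420.
No rounding difference to absorb.

Warehouse: $1,438,210 · Packaging: $1,136,815 · Fabrication: $639,395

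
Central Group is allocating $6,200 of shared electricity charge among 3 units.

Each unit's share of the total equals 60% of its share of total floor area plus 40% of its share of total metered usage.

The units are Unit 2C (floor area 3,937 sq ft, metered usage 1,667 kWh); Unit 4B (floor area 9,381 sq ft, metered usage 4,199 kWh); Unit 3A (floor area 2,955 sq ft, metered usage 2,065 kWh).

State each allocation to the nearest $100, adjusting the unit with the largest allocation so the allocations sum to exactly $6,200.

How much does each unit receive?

Unit 2C: $1,400; Unit 4B: $3,500; Unit 3A: $1,300

Totals — floor area 16,273, metered usage 7,931.
Combined weights (60% floor area + 40% metered usage): Unit 2C 0.2292; Unit 4B 0.5577; Unit 3A 0.2131.
Proportional shares: Unit 2C 1,421.26; Unit 4B 3,457.51; Unit 3A 1,321.23.
At nearest $100: Unit 2C $1,400; Unit 4B $3,500; Unit 3A $1,300. Sum = $6,200.
No rounding difference to absorb.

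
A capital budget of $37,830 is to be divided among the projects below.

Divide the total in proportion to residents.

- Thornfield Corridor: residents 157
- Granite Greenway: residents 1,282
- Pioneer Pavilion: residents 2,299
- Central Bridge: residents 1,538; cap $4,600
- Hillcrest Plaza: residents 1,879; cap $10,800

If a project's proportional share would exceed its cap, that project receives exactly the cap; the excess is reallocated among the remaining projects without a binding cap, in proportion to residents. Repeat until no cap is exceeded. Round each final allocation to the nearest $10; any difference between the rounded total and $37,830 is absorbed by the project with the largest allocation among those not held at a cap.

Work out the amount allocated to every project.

Total residents = 7,155.
Pro-rata shares before constraints: Thornfield Corridor 830.09; Granite Greenway 6,778.21; Pioneer Pavilion 12,155.30; Central Bridge 8,131.73; Hillcrest Plaza 9,934.67.
Capped: Central Bridge ($4,600); balance $33,230 reallocated over remaining residents 5,617.
Capped: Hillcrest Plaza ($10,800); balance $22,430 reallocated over remaining residents 3,738.
Shares after redistribution: Thornfield Corridor 942.08 → $940; Granite Greenway 7,692.69 → $7,690; Pioneer Pavilion 13,795.23 → $13,800.

Thornfield Corridor: $940 | Granite Greenway: $7,690 | Pioneer Pavilion: $13,800 | Central Bridge: $4,600 | Hillcrest Plaza: $10,800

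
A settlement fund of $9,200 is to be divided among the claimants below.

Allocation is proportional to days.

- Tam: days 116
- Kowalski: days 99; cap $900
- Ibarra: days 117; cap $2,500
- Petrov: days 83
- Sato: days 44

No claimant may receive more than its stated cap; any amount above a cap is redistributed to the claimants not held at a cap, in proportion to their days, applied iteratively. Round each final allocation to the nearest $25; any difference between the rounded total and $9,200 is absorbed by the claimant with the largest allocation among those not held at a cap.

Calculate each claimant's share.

Days total: 459.
Proportional shares (ignoring caps): Tam 2,325.05; Kowalski 1,984.31; Ibarra 2,345.10; Petrov 1,663.62; Sato 881.92.
Capped: Kowalski ($900); residual $8,300 reallocated over remaining days 360.
Capped: Ibarra ($2,500); residual $5,800 reallocated over remaining days 243.
Shares after redistribution: Tam 2,768.72 → $2,775; Petrov 1,981.07 → $1,975; Sato 1,050.21 → $1,050.

Tam: $2,775; Kowalski: $900; Ibarra: $2,500; Petrov: $1,975; Sato: $1,050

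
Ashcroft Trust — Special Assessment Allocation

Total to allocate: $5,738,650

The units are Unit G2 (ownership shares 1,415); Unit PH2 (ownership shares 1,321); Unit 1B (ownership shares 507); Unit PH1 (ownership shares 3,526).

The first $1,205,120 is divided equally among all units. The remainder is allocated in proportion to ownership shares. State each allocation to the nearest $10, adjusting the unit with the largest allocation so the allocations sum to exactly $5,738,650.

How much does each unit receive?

Unit G2: $1,248,970 · Unit PH2: $1,186,020 · Unit 1B: $640,840 · Unit PH1: $2,662,820

First tranche $1,205,120 split equally: $301,280 each.
Remainder $4,533,530 by ownership shares (total 6,769): Unit G2 947,694.63 → $947,690; Unit PH2 884,738.24 → $884,740; Unit 1B 339,562.67 → $339,560; Unit PH1 2,361,534.46 → $2,361,530.
Rounding difference +$10 on remainder applied to Unit PH1.
Totals: Unit G2 $301,280 + $947,690 = $1,248,970; Unit PH2 $301,280 + $884,740 = $1,186,020; Unit 1B $301,280 + $339,560 = $640,840; Unit PH1 $301,280 + $2,361,540 = $2,662,820.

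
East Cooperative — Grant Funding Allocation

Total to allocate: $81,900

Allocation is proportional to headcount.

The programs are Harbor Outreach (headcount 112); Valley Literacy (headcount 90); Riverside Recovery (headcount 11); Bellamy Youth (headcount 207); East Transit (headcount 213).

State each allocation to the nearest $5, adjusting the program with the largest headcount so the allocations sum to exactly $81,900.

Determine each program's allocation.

Sum of headcount: 112 + 90 + 11 + 207 + 213 = 633.
Proportional shares: Harbor Outreach 14,491.00; Valley Literacy 11,644.55; Riverside Recovery 1,423.22; Bellamy Youth 26,782.46; East Transit 27,558.77.
Rounded to nearest $5: Harbor Outreach $14,490; Valley Literacy $11,645; Riverside Recovery $1,425; Bellamy Youth $26,780; East Transit $27,560. Sum = $81,900.
Sum already equals the total — no adjustment.

Harbor Outreach: $14,490 | Valley Literacy: $11,645 | Riverside Recovery: $1,425 | Bellamy Youth: $26,780 | East Transit: $27,560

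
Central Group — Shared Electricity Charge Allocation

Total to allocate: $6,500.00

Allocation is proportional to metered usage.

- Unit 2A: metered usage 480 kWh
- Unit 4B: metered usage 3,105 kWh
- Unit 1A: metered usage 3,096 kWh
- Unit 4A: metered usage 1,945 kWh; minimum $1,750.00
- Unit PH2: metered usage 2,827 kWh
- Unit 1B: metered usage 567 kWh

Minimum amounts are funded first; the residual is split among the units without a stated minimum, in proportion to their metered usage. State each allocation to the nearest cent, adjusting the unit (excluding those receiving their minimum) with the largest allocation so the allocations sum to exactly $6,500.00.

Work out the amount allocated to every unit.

Unit 2A: $226.30 | Unit 4B: $1,463.90 | Unit 1A: $1,459.65 | Unit 4A: $1,750.00 | Unit PH2: $1,332.83 | Unit 1B: $267.32

Guaranteed amounts: Unit 4A $1,750.00. Balance $4,750.00.
Balance split over remaining metered usage 10,075: Unit 2A 226.3027 → $226.30; Unit 4B 1,463.8958 → $1,463.90; Unit 1A 1,459.6526 → $1,459.65; Unit PH2 1,332.8288 → $1,332.83; Unit 1B 267.3201 → $267.32.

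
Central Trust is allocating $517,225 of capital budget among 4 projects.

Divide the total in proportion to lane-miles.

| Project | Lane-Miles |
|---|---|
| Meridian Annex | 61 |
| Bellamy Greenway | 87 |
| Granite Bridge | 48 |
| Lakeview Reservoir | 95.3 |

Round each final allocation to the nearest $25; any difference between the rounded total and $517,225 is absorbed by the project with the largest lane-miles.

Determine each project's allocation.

Meridian Annex: $108,300; Bellamy Greenway: $154,475; Granite Bridge: $85,225; Lakeview Reservoir: $169,225

Lane-miles total: 291.3.
Proportional shares: Meridian Annex 61/291.3 × $517,225 = 108,310.08; Bellamy Greenway 87/291.3 × $517,225 = 154,475.03; Granite Bridge 48/291.3 × $517,225 = 85,227.60; Lakeview Reservoir 95.3/291.3 × $517,225 = 169,212.30.
After rounding ($25): Meridian Annex $108,300; Bellamy Greenway $154,475; Granite Bridge $85,225; Lakeview Reservoir $169,200. Sum = $517,200.
Difference $517,225 − $517,200 = +$25 applied to largest lane-miles (Lakeview Reservoir): Lakeview Reservoir becomes $169,225.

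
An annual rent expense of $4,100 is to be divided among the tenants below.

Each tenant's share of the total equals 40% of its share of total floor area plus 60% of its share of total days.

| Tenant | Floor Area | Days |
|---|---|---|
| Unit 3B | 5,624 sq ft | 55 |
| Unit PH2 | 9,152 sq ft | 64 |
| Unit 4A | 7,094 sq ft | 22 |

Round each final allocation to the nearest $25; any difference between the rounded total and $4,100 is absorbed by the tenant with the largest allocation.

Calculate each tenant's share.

Totals — floor area 21,870, days 141.
Blended shares (40% floor area + 60% days): Unit 3B 0.3369; Unit PH2 0.4397; Unit 4A 0.2234.
Unrounded shares: Unit 3B 1,381.31; Unit PH2 1,802.89; Unit 4A 915.80.
Rounded to nearest $25: Unit 3B $1,375; Unit PH2 $1,800; Unit 4A $925. Sum = $4,100.
Rounded total matches; no reconciliation needed.

Unit 3B: $1,375; Unit PH2: $1,800; Unit 4A: $925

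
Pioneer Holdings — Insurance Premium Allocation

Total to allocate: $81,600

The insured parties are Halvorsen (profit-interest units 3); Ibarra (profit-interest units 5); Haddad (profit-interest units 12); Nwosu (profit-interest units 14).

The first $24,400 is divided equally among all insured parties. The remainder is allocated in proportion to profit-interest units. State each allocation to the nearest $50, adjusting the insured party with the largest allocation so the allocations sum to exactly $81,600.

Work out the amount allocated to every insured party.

Halvorsen: $11,150; Ibarra: $14,500; Haddad: $26,300; Nwosu: $29,650

Equal tier: $24,400 ÷ 4 = $6,100 apiece.
Remainder $57,200 by profit-interest units (total 34): Halvorsen 5,047.06 → $5,050; Ibarra 8,411.76 → $8,400; Haddad 20,188.24 → $20,200; Nwosu 23,552.94 → $23,550.
Totals: Halvorsen $6,100 + $5,050 = $11,150; Ibarra $6,100 + $8,400 = $14,500; Haddad $6,100 + $20,200 = $26,300; Nwosu $6,100 + $23,550 = $29,650.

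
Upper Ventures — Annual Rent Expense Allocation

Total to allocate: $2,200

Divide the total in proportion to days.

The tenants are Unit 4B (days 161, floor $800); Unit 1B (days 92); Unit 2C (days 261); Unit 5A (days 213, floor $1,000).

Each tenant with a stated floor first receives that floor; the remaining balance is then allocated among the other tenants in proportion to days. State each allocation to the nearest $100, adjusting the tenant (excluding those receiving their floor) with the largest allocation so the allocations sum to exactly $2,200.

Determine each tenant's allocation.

Unit 4B: $800 · Unit 1B: $100 · Unit 2C: $300 · Unit 5A: $1,000

Guaranteed amounts: Unit 4B $800; Unit 5A $1,000. Residual $400.
Residual split over remaining days 353: Unit 1B 104.25 → $100; Unit 2C 295.75 → $300.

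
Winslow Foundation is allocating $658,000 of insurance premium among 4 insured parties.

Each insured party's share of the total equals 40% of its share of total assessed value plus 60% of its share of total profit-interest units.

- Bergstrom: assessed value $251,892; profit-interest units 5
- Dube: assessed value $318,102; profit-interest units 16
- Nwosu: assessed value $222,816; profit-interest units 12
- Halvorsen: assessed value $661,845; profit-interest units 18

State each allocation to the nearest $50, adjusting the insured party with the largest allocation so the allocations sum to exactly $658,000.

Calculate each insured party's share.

Bergstrom: $84,300 | Dube: $181,400 | Nwosu: $133,200 | Halvorsen: $259,100

Assessed value total 1,454,655; profit-interest units total 51.
Composite weights (40% assessed value + 60% profit-interest units): Bergstrom 0.1281; Dube 0.2757; Nwosu 0.2024; Halvorsen 0.3938.
Unrounded shares: Bergstrom 84,282.31; Dube 181,415.05; Nwosu 133,209.64; Halvorsen 259,093.01.
At nearest $50: Bergstrom $84,300; Dube $181,400; Nwosu $133,200; Halvorsen $259,100. Sum = $658,000.
No rounding difference to absorb.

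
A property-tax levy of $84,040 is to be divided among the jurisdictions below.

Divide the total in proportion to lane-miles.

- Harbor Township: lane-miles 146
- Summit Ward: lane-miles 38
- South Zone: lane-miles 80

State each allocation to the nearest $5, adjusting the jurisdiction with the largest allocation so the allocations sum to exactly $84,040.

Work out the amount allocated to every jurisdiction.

Harbor Township: $46,480 | Summit Ward: $12,095 | South Zone: $25,465

Combined lane-miles = 264.
Proportional shares: Harbor Township 146/264 × $84,040 = 46,476.67; Summit Ward 38/264 × $84,040 = 12,096.67; South Zone 80/264 × $84,040 = 25,466.67.
At nearest $5: Harbor Township $46,475; Summit Ward $12,095; South Zone $25,465. Sum = $84,035.
Difference $84,040 − $84,035 = +$5 applied to largest allocation (Harbor Township): Harbor Township becomes $46,480.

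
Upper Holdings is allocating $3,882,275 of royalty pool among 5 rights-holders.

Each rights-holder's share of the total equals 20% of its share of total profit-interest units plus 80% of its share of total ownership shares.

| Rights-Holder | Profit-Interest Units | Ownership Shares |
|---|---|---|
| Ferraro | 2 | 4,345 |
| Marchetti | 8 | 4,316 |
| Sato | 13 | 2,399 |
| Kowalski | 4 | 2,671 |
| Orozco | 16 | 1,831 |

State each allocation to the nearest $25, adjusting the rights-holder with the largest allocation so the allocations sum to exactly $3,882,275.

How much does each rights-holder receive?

Profit-interest units total 43; ownership shares total 15,562.
Combined weights (20% profit-interest units + 80% ownership shares): Ferraro 0.2327; Marchetti 0.2591; Sato 0.1838; Kowalski 0.1559; Orozco 0.1685.
Pro-rata amounts: Ferraro 903,277.01; Marchetti 1,005,831.83; Sato 713,527.85; Kowalski 605,299.01; Orozco 654,339.30.
After rounding ($25): Ferraro $903,275; Marchetti $1,005,825; Sato $713,525; Kowalski $605,300; Orozco $654,350. Sum = $3,882,275.
Sum already equals the total — no adjustment.

Ferraro: $903,275; Marchetti: $1,005,825; Sato: $713,525; Kowalski: $605,300; Orozco: $654,350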